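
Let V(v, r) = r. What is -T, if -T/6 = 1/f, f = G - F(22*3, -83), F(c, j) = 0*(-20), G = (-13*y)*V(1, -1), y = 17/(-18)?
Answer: -108/221 ≈ -0.48869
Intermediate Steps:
y = -17/18 (y = 17*(-1/18) = -17/18 ≈ -0.94444)
G = -221/18 (G = -13*(-17/18)*(-1) = (221/18)*(-1) = -221/18 ≈ -12.278)
F(c, j) = 0
f = -221/18 (f = -221/18 - 1*0 = -221/18 + 0 = -221/18 ≈ -12.278)
T = 108/221 (T = -6/(-221/18) = -6*(-18/221) = 108/221 ≈ 0.48869)
-T = -1*108/221 = -108/221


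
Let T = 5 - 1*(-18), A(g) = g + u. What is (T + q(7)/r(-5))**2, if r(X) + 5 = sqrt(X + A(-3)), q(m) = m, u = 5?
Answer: 3*(1656*sqrt(3) + 3359*I)/(2*(5*sqrt(3) + 11*I)) ≈ 472.88 - 18.836*I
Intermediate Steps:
A(g) = 5 + g (A(g) = g + 5 = 5 + g)
r(X) = -5 + sqrt(2 + X) (r(X) = -5 + sqrt(X + (5 - 3)) = -5 + sqrt(X + 2) = -5 + sqrt(2 + X))
T = 23 (T = 5 + 18 = 23)
(T + q(7)/r(-5))**2 = (23 + 7/(-5 + sqrt(2 - 5)))**2 = (23 + 7/(-5 + sqrt(-3)))**2 = (23 + 7/(-5 + I*sqrt(3)))**2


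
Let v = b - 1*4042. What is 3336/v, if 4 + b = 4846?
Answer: 417/100 ≈ 4.1700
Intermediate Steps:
b = 4842 (b = -4 + 4846 = 4842)
v = 800 (v = 4842 - 1*4042 = 4842 - 4042 = 800)
3336/v = 3336/800 = 3336*(1/800) = 417/100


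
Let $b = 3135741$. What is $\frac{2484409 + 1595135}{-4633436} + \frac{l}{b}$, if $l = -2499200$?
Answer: $- \frac{6093069158326}{3632313809019} \approx -1.6775$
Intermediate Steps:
$\frac{2484409 + 1595135}{-4633436} + \frac{l}{b} = \frac{2484409 + 1595135}{-4633436} - \frac{2499200}{3135741} = 4079544 \left(- \frac{1}{4633436}\right) - \frac{2499200}{3135741} = - \frac{1019886}{1158359} - \frac{2499200}{3135741} = - \frac{6093069158326}{3632313809019}$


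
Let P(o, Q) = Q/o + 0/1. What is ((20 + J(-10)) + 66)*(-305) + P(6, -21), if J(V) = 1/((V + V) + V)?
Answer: -78670/3 ≈ -26223.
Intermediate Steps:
P(o, Q) = Q/o (P(o, Q) = Q/o + 0*1 = Q/o + 0 = Q/o)
J(V) = 1/(3*V) (J(V) = 1/(2*V + V) = 1/(3*V))
((20 + J(-10)) + 66)*(-305) + P(6, -21) = ((20 + (⅓)/(-10)) + 66)*(-305) - 21/6 = ((20 + (⅓)*(-⅒)) + 66)*(-305) - 21*⅙ = ((20 - 1/30) + 66)*(-305) - 7/2 = (599/30 + 66)*(-305) - 7/2 = (2579/30)*(-305) - 7/2 = -157319/6 - 7/2 = -78670/3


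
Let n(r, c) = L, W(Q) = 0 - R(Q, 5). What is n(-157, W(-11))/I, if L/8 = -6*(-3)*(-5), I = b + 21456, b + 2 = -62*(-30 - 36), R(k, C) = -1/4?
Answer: -360/12773 ≈ -0.028184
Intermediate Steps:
R(k, C) = -¼ (R(k, C) = -1*¼ = -¼)
W(Q) = ¼ (W(Q) = 0 - 1*(-¼) = 0 + ¼ = ¼)
b = 4090 (b = -2 - 62*(-30 - 36) = -2 - 62*(-66) = -2 + 4092 = 4090)
I = 25546 (I = 4090 + 21456 = 25546)
L = -720 (L = 8*(-6*(-3)*(-5)) = 8*(18*(-5)) = 8*(-90) = -720)
n(r, c) = -720
n(-157, W(-11))/I = -720/25546 = -720*1/25546 = -360/12773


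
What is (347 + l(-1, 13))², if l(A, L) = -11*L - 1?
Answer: 41209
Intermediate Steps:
l(A, L) = -1 - 11*L
(347 + l(-1, 13))² = (347 + (-1 - 11*13))² = (347 + (-1 - 143))² = (347 - 144)² = 203² = 41209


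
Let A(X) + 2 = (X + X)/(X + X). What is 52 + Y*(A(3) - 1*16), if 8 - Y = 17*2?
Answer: 494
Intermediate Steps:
Y = -26 (Y = 8 - 17*2 = 8 - 1*34 = 8 - 34 = -26)
A(X) = -1 (A(X) = -2 + (X + X)/(X + X) = -2 + (2*X)/((2*X)) = -2 + (2*X)*(1/(2*X)) = -2 + 1 = -1)
52 + Y*(A(3) - 1*16) = 52 - 26*(-1 - 1*16) = 52 - 26*(-1 - 16) = 52 - 26*(-17) = 52 + 442 = 494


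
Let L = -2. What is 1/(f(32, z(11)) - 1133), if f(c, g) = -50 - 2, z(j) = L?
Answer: -1/1185 ≈ -0.00084388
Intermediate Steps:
z(j) = -2
f(c, g) = -52
1/(f(32, z(11)) - 1133) = 1/(-52 - 1133) = 1/(-1185) = -1/1185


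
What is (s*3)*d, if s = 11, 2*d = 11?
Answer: 363/2 ≈ 181.50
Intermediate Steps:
d = 11/2 (d = (½)*11 = 11/2 ≈ 5.5000)
(s*3)*d = (11*3)*(11/2) = 33*(11/2) = 363/2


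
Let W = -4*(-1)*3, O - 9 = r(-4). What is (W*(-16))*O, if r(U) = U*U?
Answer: -4800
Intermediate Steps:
r(U) = U²
O = 25 (O = 9 + (-4)² = 9 + 16 = 25)
W = 12 (W = 4*3 = 12)
(W*(-16))*O = (12*(-16))*25 = -192*25 = -4800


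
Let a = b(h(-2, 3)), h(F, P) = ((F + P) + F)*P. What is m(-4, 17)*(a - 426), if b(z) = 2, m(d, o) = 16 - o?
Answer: 424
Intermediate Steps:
h(F, P) = P*(P + 2*F) (h(F, P) = (P + 2*F)*P = P*(P + 2*F))
a = 2
m(-4, 17)*(a - 426) = (16 - 1*17)*(2 - 426) = (16 - 17)*(-424) = -1*(-424) = 424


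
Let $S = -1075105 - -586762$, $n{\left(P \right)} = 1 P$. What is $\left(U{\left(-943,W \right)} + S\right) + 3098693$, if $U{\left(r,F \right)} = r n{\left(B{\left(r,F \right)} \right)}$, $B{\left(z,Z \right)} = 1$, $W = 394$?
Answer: $2609407$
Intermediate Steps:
$n{\left(P \right)} = P$
$U{\left(r,F \right)} = r$ ($U{\left(r,F \right)} = r 1 = r$)
$S = -488343$ ($S = -1075105 + 586762 = -488343$)
$\left(U{\left(-943,W \right)} + S\right) + 3098693 = \left(-943 - 488343\right) + 3098693 = -489286 + 3098693 = 2609407$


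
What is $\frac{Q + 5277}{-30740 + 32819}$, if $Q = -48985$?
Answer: $- \frac{6244}{297} \approx -21.024$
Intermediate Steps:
$\frac{Q + 5277}{-30740 + 32819} = \frac{-48985 + 5277}{-30740 + 32819} = - \frac{43708}{2079} = \left(-43708\right) \frac{1}{2079} = - \frac{6244}{297}$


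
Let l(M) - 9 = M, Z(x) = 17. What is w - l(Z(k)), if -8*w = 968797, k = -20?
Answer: -969005/8 ≈ -1.2113e+5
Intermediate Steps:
w = -968797/8 (w = -⅛*968797 = -968797/8 ≈ -1.2110e+5)
l(M) = 9 + M
w - l(Z(k)) = -968797/8 - (9 + 17) = -968797/8 - 1*26 = -968797/8 - 26 = -969005/8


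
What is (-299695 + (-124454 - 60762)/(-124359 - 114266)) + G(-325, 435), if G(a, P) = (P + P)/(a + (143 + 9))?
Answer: -12372222013257/41282125 ≈ -2.9970e+5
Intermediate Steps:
G(a, P) = 2*P/(152 + a) (G(a, P) = (2*P)/(a + 152) = (2*P)/(152 + a) = 2*P/(152 + a))
(-299695 + (-124454 - 60762)/(-124359 - 114266)) + G(-325, 435) = (-299695 + (-124454 - 60762)/(-124359 - 114266)) + 2*435/(152 - 325) = (-299695 - 185216/(-238625)) + 2*435/(-173) = (-299695 - 185216*(-1/238625)) + 2*435*(-1/173) = (-299695 + 185216/238625) - 870/173 = -71514534159/238625 - 870/173 = -12372222013257/41282125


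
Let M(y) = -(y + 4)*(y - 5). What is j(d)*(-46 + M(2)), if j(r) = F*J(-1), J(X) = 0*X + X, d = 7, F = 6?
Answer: 168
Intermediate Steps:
J(X) = X (J(X) = 0 + X = X)
j(r) = -6 (j(r) = 6*(-1) = -6)
M(y) = -(-5 + y)*(4 + y) (M(y) = -(4 + y)*(-5 + y) = -(-5 + y)*(4 + y))
j(d)*(-46 + M(2)) = -6*(-46 + (20 + 2 - 1*2**2)) = -6*(-46 + (20 + 2 - 1*4)) = -6*(-46 + (20 + 2 - 4)) = -6*(-46 + 18) = -6*(-28) = 168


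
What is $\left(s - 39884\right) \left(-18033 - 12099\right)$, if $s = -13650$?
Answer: $1613086488$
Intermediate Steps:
$\left(s - 39884\right) \left(-18033 - 12099\right) = \left(-13650 - 39884\right) \left(-18033 - 12099\right) = \left(-53534\right) \left(-30132\right) = 1613086488$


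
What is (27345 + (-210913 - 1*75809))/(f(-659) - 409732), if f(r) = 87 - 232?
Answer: 259377/409877 ≈ 0.63282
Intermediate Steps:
f(r) = -145
(27345 + (-210913 - 1*75809))/(f(-659) - 409732) = (27345 + (-210913 - 1*75809))/(-145 - 409732) = (27345 + (-210913 - 75809))/(-409877) = (27345 - 286722)*(-1/409877) = -259377*(-1/409877) = 259377/409877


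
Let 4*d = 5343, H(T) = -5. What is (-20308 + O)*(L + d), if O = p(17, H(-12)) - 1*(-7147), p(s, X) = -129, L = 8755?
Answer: -268212135/2 ≈ -1.3411e+8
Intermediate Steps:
d = 5343/4 (d = (¼)*5343 = 5343/4 ≈ 1335.8)
O = 7018 (O = -129 - 1*(-7147) = -129 + 7147 = 7018)
(-20308 + O)*(L + d) = (-20308 + 7018)*(8755 + 5343/4) = -13290*40363/4 = -268212135/2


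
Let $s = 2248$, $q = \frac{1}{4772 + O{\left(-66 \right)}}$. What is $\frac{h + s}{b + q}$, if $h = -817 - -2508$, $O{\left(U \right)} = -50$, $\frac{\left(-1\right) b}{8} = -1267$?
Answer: $\frac{18599958}{47862193} \approx 0.38861$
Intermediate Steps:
$b = 10136$ ($b = \left(-8\right) \left(-1267\right) = 10136$)
$q = \frac{1}{4722}$ ($q = \frac{1}{4772 - 50} = \frac{1}{4722} \approx 0.00021177$)
$h = 1691$ ($h = -817 + 2508 = 1691$)
$\frac{h + s}{b + q} = \frac{1691 + 2248}{10136 + \frac{1}{4722}} = \frac{3939}{\frac{47862193}{4722}} = 3939 \cdot \frac{4722}{47862193} = \frac{18599958}{47862193}$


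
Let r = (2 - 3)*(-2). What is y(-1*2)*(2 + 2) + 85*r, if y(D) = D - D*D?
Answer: 146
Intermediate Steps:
y(D) = D - D²
r = 2 (r = -1*(-2) = 2)
y(-1*2)*(2 + 2) + 85*r = ((-1*2)*(1 - (-1)*2))*(2 + 2) + 85*2 = -2*(1 - 1*(-2))*4 + 170 = -2*(1 + 2)*4 + 170 = -2*3*4 + 170 = -6*4 + 170 = -24 + 170 = 146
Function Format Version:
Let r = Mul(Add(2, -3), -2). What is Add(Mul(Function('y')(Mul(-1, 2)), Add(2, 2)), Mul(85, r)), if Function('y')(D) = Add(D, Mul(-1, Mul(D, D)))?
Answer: 146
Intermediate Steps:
Function('y')(D) = Add(D, Mul(-1, Pow(D, 2)))
r = 2 (r = Mul(-1, -2) = 2)
Add(Mul(Function('y')(Mul(-1, 2)), Add(2, 2)), Mul(85, r)) = Add(Mul(Mul(Mul(-1, 2), Add(1, Mul(-1, Mul(-1, 2)))), Add(2, 2)), Mul(85, 2)) = Add(Mul(Mul(-2, Add(1, Mul(-1, -2))), 4), 170) = Add(Mul(Mul(-2, Add(1, 2)), 4), 170) = Add(Mul(Mul(-2, 3), 4), 170) = Add(Mul(-6, 4), 170) = Add(-24, 170) = 146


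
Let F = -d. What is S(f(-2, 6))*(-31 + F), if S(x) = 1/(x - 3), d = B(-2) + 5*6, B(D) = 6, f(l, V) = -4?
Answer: 67/7 ≈ 9.5714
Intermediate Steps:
d = 36 (d = 6 + 5*6 = 6 + 30 = 36)
F = -36 (F = -1*36 = -36)
S(x) = 1/(-3 + x)
S(f(-2, 6))*(-31 + F) = (-31 - 36)/(-3 - 4) = -67/(-7) = -⅐*(-67) = 67/7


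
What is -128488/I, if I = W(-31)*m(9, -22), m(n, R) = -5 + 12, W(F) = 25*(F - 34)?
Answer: 128488/11375 ≈ 11.296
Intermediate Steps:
W(F) = -850 + 25*F (W(F) = 25*(-34 + F) = -850 + 25*F)
m(n, R) = 7
I = -11375 (I = (-850 + 25*(-31))*7 = (-850 - 775)*7 = -1625*7 = -11375)
-128488/I = -128488/(-11375) = -128488*(-1/11375) = 128488/11375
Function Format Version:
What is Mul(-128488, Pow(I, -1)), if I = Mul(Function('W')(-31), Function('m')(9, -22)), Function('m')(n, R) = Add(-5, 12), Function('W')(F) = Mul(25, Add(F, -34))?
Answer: Rational(128488, 11375) ≈ 11.296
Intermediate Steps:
Function('W')(F) = Add(-850, Mul(25, F)) (Function('W')(F) = Mul(25, Add(-34, F)) = Add(-850, Mul(25, F)))
Function('m')(n, R) = 7
I = -11375 (I = Mul(Add(-850, Mul(25, -31)), 7) = Mul(Add(-850, -775), 7) = Mul(-1625, 7) = -11375)
Mul(-128488, Pow(I, -1)) = Mul(-128488, Pow(-11375, -1)) = Mul(-128488, Rational(-1, 11375)) = Rational(128488, 11375)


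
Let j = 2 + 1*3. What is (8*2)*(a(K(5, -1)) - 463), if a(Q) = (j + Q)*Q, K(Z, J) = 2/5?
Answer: -184336/25 ≈ -7373.4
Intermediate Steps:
K(Z, J) = ⅖ (K(Z, J) = 2*(⅕) = ⅖)
j = 5 (j = 2 + 3 = 5)
a(Q) = Q*(5 + Q) (a(Q) = (5 + Q)*Q = Q*(5 + Q))
(8*2)*(a(K(5, -1)) - 463) = (8*2)*(2*(5 + ⅖)/5 - 463) = 16*((⅖)*(27/5) - 463) = 16*(54/25 - 463) = 16*(-11521/25) = -184336/25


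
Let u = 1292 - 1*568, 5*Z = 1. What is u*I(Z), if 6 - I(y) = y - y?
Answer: 4344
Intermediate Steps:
Z = ⅕ (Z = (⅕)*1 = ⅕ ≈ 0.20000)
I(y) = 6 (I(y) = 6 - (y - y) = 6 - 1*0 = 6 + 0 = 6)
u = 724 (u = 1292 - 568 = 724)
u*I(Z) = 724*6 = 4344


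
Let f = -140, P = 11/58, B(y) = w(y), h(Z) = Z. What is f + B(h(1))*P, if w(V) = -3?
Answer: -8153/58 ≈ -140.57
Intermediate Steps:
B(y) = -3
P = 11/58 (P = 11*(1/58) = 11/58 ≈ 0.18966)
f + B(h(1))*P = -140 - 3*11/58 = -140 - 33/58 = -8153/58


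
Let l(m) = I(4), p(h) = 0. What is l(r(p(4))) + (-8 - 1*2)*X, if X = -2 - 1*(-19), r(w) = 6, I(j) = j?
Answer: -166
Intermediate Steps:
l(m) = 4
X = 17 (X = -2 + 19 = 17)
l(r(p(4))) + (-8 - 1*2)*X = 4 + (-8 - 1*2)*17 = 4 + (-8 - 2)*17 = 4 - 10*17 = 4 - 170 = -166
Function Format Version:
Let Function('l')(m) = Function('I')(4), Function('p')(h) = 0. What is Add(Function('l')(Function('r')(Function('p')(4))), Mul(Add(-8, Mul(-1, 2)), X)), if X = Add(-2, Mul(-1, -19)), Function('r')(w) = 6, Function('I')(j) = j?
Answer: -166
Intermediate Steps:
Function('l')(m) = 4
X = 17 (X = Add(-2, 19) = 17)
Add(Function('l')(Function('r')(Function('p')(4))), Mul(Add(-8, Mul(-1, 2)), X)) = Add(4, Mul(Add(-8, Mul(-1, 2)), 17)) = Add(4, Mul(Add(-8, -2), 17)) = Add(4, Mul(-10, 17)) = Add(4, -170) = -166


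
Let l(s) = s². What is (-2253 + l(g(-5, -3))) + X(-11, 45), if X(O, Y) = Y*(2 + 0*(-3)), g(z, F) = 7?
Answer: -2114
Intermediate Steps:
X(O, Y) = 2*Y (X(O, Y) = Y*(2 + 0) = Y*2 = 2*Y)
(-2253 + l(g(-5, -3))) + X(-11, 45) = (-2253 + 7²) + 2*45 = (-2253 + 49) + 90 = -2204 + 90 = -2114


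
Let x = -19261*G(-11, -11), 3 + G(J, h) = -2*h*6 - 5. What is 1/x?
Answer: -1/2388364 ≈ -4.1870e-7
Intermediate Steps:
G(J, h) = -8 - 12*h (G(J, h) = -3 + (-2*h*6 - 5) = -3 + (-12*h - 5) = -3 + (-5 - 12*h) = -8 - 12*h)
x = -2388364 (x = -19261*(-8 - 12*(-11)) = -19261*(-8 + 132) = -19261*124 = -2388364)
1/x = 1/(-2388364) = -1/2388364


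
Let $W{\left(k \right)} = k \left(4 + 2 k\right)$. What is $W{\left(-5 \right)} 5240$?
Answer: $157200$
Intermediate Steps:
$W{\left(-5 \right)} 5240 = 2 \left(-5\right) \left(2 - 5\right) 5240 = 2 \left(-5\right) \left(-3\right) 5240 = 30 \cdot 5240 = 157200$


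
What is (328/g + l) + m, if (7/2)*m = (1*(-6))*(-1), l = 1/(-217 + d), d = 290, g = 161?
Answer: 44253/11753 ≈ 3.7653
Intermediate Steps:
l = 1/73 (l = 1/(-217 + 290) = 1/73 ≈ 0.013699)
m = 12/7 (m = 2*((1*(-6))*(-1))/7 = 2*(-6*(-1))/7 = (2/7)*6 = 12/7 ≈ 1.7143)
(328/g + l) + m = (328/161 + 1/73) + 12/7 = 24105/11753 + 12/7 = 44253/11753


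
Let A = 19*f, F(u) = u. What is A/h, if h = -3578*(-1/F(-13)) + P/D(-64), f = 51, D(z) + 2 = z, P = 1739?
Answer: -831402/258755 ≈ -3.2131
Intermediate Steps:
D(z) = -2 + z
A = 969 (A = 19*51 = 969)
h = -258755/858 (h = -3578/((-1*(-13))) + 1739/(-2 - 64) = -3578/13 + 1739/(-66) = -3578*1/13 + 1739*(-1/66) = -3578/13 - 1739/66 = -258755/858 ≈ -301.58)
A/h = 969/(-258755/858) = 969*(-858/258755) = -831402/258755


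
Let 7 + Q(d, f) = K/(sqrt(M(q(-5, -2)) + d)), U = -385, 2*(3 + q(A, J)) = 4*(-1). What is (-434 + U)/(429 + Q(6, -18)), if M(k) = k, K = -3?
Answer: -819/419 ≈ -1.9547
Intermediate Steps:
q(A, J) = -5 (q(A, J) = -3 + (4*(-1))/2 = -3 + (1/2)*(-4) = -3 - 2 = -5)
Q(d, f) = -7 - 3/sqrt(-5 + d)
(-434 + U)/(429 + Q(6, -18)) = (-434 - 385)/(429 + (-7 - 3/sqrt(-5 + 6))) = -819/(429 + (-7 - 3/sqrt(1))) = -819/(429 + (-7 - 3*1)) = -819/(429 + (-7 - 3)) = -819/(429 - 10) = -819/419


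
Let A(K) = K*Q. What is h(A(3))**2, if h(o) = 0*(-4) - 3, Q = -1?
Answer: 9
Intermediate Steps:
A(K) = -K (A(K) = K*(-1) = -K)
h(o) = -3 (h(o) = 0 - 3 = -3)
h(A(3))**2 = (-3)**2 = 9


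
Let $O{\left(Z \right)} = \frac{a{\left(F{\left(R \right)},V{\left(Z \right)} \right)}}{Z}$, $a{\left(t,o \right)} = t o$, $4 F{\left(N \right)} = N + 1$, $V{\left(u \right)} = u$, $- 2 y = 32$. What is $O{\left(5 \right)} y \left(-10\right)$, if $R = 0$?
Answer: $40$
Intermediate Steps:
$y = -16$ ($y = \left(- \frac{1}{2}\right) 32 = -16$)
$F{\left(N \right)} = \frac{1}{4} + \frac{N}{4}$ ($F{\left(N \right)} = \frac{N + 1}{4} = \frac{1 + N}{4} = \frac{1}{4} + \frac{N}{4}$)
$a{\left(t,o \right)} = o t$
$O{\left(Z \right)} = \frac{1}{4}$ ($O{\left(Z \right)} = \frac{Z \left(\frac{1}{4} + \frac{1}{4} \cdot 0\right)}{Z} = \frac{Z \left(\frac{1}{4} + 0\right)}{Z} = \frac{Z \frac{1}{4}}{Z} = \frac{\frac{1}{4} Z}{Z} = \frac{1}{4}$)
$O{\left(5 \right)} y \left(-10\right) = \frac{1}{4} \left(-16\right) \left(-10\right) = \left(-4\right) \left(-10\right) = 40$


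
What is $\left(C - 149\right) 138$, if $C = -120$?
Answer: $-37122$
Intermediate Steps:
$\left(C - 149\right) 138 = \left(-120 - 149\right) 138 = \left(-269\right) 138 = -37122$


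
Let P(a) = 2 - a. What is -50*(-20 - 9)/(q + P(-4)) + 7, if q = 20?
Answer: 816/13 ≈ 62.769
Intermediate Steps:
-50*(-20 - 9)/(q + P(-4)) + 7 = -50*(-20 - 9)/(20 + (2 - 1*(-4))) + 7 = -(-1450)/(20 + (2 + 4)) + 7 = -(-1450)/(20 + 6) + 7 = -(-1450)/26 + 7 = -50*(-29/26) + 7 = 725/13 + 7 = 816/13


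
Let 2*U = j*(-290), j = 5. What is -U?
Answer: 725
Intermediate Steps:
U = -725 (U = (5*(-290))/2 = (½)*(-1450) = -725)
-U = -1*(-725) = 725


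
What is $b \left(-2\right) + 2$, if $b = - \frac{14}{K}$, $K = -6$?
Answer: $- \frac{8}{3} \approx -2.6667$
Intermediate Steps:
$b = \frac{7}{3}$ ($b = - \frac{14}{-6} = \left(-14\right) \left(- \frac{1}{6}\right) = \frac{7}{3} \approx 2.3333$)
$b \left(-2\right) + 2 = \frac{7}{3} \left(-2\right) + 2 = - \frac{14}{3} + 2 = - \frac{8}{3}$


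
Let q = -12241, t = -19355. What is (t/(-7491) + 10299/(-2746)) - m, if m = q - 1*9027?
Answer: 437464841669/20570286 ≈ 21267.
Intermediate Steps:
m = -21268 (m = -12241 - 1*9027 = -12241 - 9027 = -21268)
(t/(-7491) + 10299/(-2746)) - m = (-19355/(-7491) + 10299/(-2746)) - 1*(-21268) = (-19355*(-1/7491) + 10299*(-1/2746)) + 21268 = (19355/7491 - 10299/2746) + 21268 = -24000979/20570286 + 21268 = 437464841669/20570286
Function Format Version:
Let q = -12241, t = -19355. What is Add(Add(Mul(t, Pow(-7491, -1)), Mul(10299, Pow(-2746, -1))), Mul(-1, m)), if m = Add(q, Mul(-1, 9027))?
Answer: Rational(437464841669, 20570286) ≈ 21267.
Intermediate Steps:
m = -21268 (m = Add(-12241, Mul(-1, 9027)) = Add(-12241, -9027) = -21268)
Add(Add(Mul(t, Pow(-7491, -1)), Mul(10299, Pow(-2746, -1))), Mul(-1, m)) = Add(Add(Mul(-19355, Pow(-7491, -1)), Mul(10299, Pow(-2746, -1))), Mul(-1, -21268)) = Add(Add(Mul(-19355, Rational(-1, 7491)), Mul(10299, Rational(-1, 2746))), 21268) = Add(Add(Rational(19355, 7491), Rational(-10299, 2746)), 21268) = Add(Rational(-24000979, 20570286), 21268) = Rational(437464841669, 20570286)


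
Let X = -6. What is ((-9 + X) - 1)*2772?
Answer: -44352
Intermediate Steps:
((-9 + X) - 1)*2772 = ((-9 - 6) - 1)*2772 = (-15 - 1)*2772 = -16*2772 = -44352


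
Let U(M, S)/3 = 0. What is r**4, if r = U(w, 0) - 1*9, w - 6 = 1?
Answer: 6561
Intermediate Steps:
w = 7 (w = 6 + 1 = 7)
U(M, S) = 0 (U(M, S) = 3*0 = 0)
r = -9 (r = 0 - 1*9 = 0 - 9 = -9)
r**4 = (-9)**4 = 6561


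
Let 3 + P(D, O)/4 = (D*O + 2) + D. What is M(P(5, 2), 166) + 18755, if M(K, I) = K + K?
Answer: 18867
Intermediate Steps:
P(D, O) = -4 + 4*D + 4*D*O (P(D, O) = -12 + 4*((D*O + 2) + D) = -12 + 4*((2 + D*O) + D) = -12 + 4*(2 + D + D*O) = -12 + (8 + 4*D + 4*D*O) = -4 + 4*D + 4*D*O)
M(K, I) = 2*K
M(P(5, 2), 166) + 18755 = 2*(-4 + 4*5 + 4*5*2) + 18755 = 2*(-4 + 20 + 40) + 18755 = 2*56 + 18755 = 112 + 18755 = 18867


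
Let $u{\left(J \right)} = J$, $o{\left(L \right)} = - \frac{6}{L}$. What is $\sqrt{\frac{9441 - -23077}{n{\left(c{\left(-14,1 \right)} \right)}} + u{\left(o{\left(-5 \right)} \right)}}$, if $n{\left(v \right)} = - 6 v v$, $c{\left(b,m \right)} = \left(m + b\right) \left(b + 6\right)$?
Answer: $\frac{\sqrt{1700895}}{1560} \approx 0.83601$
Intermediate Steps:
$c{\left(b,m \right)} = \left(6 + b\right) \left(b + m\right)$ ($c{\left(b,m \right)} = \left(b + m\right) \left(6 + b\right) = \left(6 + b\right) \left(b + m\right)$)
$n{\left(v \right)} = - 6 v^{2}$
$\sqrt{\frac{9441 - -23077}{n{\left(c{\left(-14,1 \right)} \right)}} + u{\left(o{\left(-5 \right)} \right)}} = \sqrt{\frac{9441 - -23077}{\left(-6\right) \left(\left(-14\right)^{2} + 6 \left(-14\right) + 6 \cdot 1 - 14\right)^{2}} - \frac{6}{-5}} = \sqrt{\frac{9441 + 23077}{\left(-6\right) \left(196 - 84 + 6 - 14\right)^{2}} - - \frac{6}{5}} = \sqrt{\frac{32518}{\left(-6\right) 104^{2}} + \frac{6}{5}} = \sqrt{\frac{32518}{\left(-6\right) 10816} + \frac{6}{5}} = \sqrt{\frac{32518}{-64896} + \frac{6}{5}} = \sqrt{32518 \left(- \frac{1}{64896}\right) + \frac{6}{5}} = \sqrt{- \frac{16259}{32448} + \frac{6}{5}} = \sqrt{\frac{113393}{162240}} = \frac{\sqrt{1700895}}{1560}$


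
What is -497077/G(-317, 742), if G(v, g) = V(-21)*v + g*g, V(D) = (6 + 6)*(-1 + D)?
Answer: -497077/634252 ≈ -0.78372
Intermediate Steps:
V(D) = -12 + 12*D (V(D) = 12*(-1 + D) = -12 + 12*D)
G(v, g) = g**2 - 264*v (G(v, g) = (-12 + 12*(-21))*v + g*g = (-12 - 252)*v + g**2 = -264*v + g**2 = g**2 - 264*v)
-497077/G(-317, 742) = -497077/(742**2 - 264*(-317)) = -497077/(550564 + 83688) = -497077/634252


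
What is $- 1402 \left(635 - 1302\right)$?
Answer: $935134$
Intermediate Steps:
$- 1402 \left(635 - 1302\right) = \left(-1402\right) \left(-667\right) = 935134$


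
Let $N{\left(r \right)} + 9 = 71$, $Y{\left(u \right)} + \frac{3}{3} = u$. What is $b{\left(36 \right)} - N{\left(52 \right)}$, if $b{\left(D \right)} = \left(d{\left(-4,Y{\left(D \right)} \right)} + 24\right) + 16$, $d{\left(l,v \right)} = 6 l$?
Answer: $-46$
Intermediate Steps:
$Y{\left(u \right)} = -1 + u$
$N{\left(r \right)} = 62$ ($N{\left(r \right)} = -9 + 71 = 62$)
$b{\left(D \right)} = 16$ ($b{\left(D \right)} = \left(6 \left(-4\right) + 24\right) + 16 = \left(-24 + 24\right) + 16 = 0 + 16 = 16$)
$b{\left(36 \right)} - N{\left(52 \right)} = 16 - 62 = -46$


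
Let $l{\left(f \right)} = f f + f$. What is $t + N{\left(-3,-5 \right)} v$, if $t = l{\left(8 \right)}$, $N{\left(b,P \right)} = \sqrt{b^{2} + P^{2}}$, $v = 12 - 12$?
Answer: $72$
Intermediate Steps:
$l{\left(f \right)} = f + f^{2}$ ($l{\left(f \right)} = f^{2} + f = f + f^{2}$)
$v = 0$ ($v = 12 - 12 = 0$)
$N{\left(b,P \right)} = \sqrt{P^{2} + b^{2}}$
$t = 72$ ($t = 8 \left(1 + 8\right) = 8 \cdot 9 = 72$)
$t + N{\left(-3,-5 \right)} v = 72 + \sqrt{\left(-5\right)^{2} + \left(-3\right)^{2}} \cdot 0 = 72 + \sqrt{25 + 9} \cdot 0 = 72 + \sqrt{34} \cdot 0 = 72 + 0 = 72$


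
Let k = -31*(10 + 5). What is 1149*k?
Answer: -534285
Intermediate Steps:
k = -465 (k = -31*15 = -465)
1149*k = 1149*(-465) = -534285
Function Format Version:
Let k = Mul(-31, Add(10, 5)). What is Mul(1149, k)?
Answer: -534285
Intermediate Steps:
k = -465 (k = Mul(-31, 15) = -465)
Mul(1149, k) = Mul(1149, -465) = -534285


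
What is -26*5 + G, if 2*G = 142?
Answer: -59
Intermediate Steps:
G = 71 (G = (½)*142 = 71)
-26*5 + G = -26*5 + 71 = -130 + 71 = -59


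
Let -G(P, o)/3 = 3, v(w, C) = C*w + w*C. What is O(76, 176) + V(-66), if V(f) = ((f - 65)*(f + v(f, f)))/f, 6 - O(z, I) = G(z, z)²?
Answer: 17086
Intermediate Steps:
v(w, C) = 2*C*w (v(w, C) = C*w + C*w = 2*C*w)
G(P, o) = -9 (G(P, o) = -3*3 = -9)
O(z, I) = -75 (O(z, I) = 6 - 1*(-9)² = 6 - 1*81 = 6 - 81 = -75)
V(f) = (-65 + f)*(f + 2*f²)/f (V(f) = ((f - 65)*(f + 2*f*f))/f = ((-65 + f)*(f + 2*f²))/f = (-65 + f)*(f + 2*f²)/f)
O(76, 176) + V(-66) = -75 + (-65 - 129*(-66) + 2*(-66)²) = -75 + (-65 + 8514 + 2*4356) = -75 + (-65 + 8514 + 8712) = -75 + 17161 = 17086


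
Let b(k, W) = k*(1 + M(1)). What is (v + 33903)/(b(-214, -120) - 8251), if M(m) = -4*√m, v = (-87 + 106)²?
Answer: -34264/7609 ≈ -4.5031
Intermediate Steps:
v = 361 (v = 19² = 361)
b(k, W) = -3*k (b(k, W) = k*(1 - 4*√1) = k*(1 - 4*1) = k*(1 - 4) = k*(-3) = -3*k)
(v + 33903)/(b(-214, -120) - 8251) = (361 + 33903)/(-3*(-214) - 8251) = 34264/(642 - 8251) = 34264/(-7609) = 34264*(-1/7609) = -34264/7609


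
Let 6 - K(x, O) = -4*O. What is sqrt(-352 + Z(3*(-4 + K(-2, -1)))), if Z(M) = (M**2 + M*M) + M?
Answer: I*sqrt(286) ≈ 16.912*I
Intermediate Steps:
K(x, O) = 6 + 4*O (K(x, O) = 6 - (-4)*O = 6 + 4*O)
Z(M) = M + 2*M**2 (Z(M) = (M**2 + M**2) + M = 2*M**2 + M = M + 2*M**2)
sqrt(-352 + Z(3*(-4 + K(-2, -1)))) = sqrt(-352 + (3*(-4 + (6 + 4*(-1))))*(1 + 2*(3*(-4 + (6 + 4*(-1)))))) = sqrt(-352 + (3*(-4 + (6 - 4)))*(1 + 2*(3*(-4 + (6 - 4))))) = sqrt(-352 + (3*(-4 + 2))*(1 + 2*(3*(-4 + 2)))) = sqrt(-352 + (3*(-2))*(1 + 2*(3*(-2)))) = sqrt(-352 - 6*(1 + 2*(-6))) = sqrt(-352 - 6*(1 - 12)) = sqrt(-352 - 6*(-11)) = sqrt(-352 + 66) = sqrt(-286) = I*sqrt(286)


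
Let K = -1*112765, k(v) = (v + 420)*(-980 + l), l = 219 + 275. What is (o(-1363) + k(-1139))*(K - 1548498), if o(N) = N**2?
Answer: -3666744677389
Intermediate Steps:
l = 494
k(v) = -204120 - 486*v (k(v) = (v + 420)*(-980 + 494) = (420 + v)*(-486) = -204120 - 486*v)
K = -112765
(o(-1363) + k(-1139))*(K - 1548498) = ((-1363)**2 + (-204120 - 486*(-1139)))*(-112765 - 1548498) = (1857769 + (-204120 + 553554))*(-1661263) = (1857769 + 349434)*(-1661263) = 2207203*(-1661263) = -3666744677389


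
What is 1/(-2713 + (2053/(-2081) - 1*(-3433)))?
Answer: 2081/1496267 ≈ 0.0013908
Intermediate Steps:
1/(-2713 + (2053/(-2081) - 1*(-3433))) = 1/(-2713 + (2053*(-1/2081) + 3433)) = 1/(-2713 + (-2053/2081 + 3433)) = 1/(-2713 + 7142020/2081) = 1/(1496267/2081) = 2081/1496267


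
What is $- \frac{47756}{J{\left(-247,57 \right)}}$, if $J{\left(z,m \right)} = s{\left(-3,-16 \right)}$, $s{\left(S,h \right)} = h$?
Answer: $\frac{11939}{4} \approx 2984.8$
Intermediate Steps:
$J{\left(z,m \right)} = -16$
$- \frac{47756}{J{\left(-247,57 \right)}} = - \frac{47756}{-16} = \left(-47756\right) \left(- \frac{1}{16}\right) = \frac{11939}{4}$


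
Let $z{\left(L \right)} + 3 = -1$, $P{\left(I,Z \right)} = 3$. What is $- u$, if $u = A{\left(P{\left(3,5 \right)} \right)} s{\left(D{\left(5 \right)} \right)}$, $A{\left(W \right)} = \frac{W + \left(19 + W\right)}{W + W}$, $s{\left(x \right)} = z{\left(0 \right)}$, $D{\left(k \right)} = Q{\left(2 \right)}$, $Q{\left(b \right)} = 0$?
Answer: $\frac{50}{3} \approx 16.667$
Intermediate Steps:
$D{\left(k \right)} = 0$
$z{\left(L \right)} = -4$ ($z{\left(L \right)} = -3 - 1 = -4$)
$s{\left(x \right)} = -4$
$A{\left(W \right)} = \frac{19 + 2 W}{2 W}$
$u = - \frac{50}{3}$ ($u = \frac{\frac{19}{2} + 3}{3} \left(-4\right) = \frac{1}{3} \cdot \frac{25}{2} \left(-4\right) = \frac{25}{6} \left(-4\right) = - \frac{50}{3} \approx -16.667$)
$- u = \left(-1\right) \left(- \frac{50}{3}\right) = \frac{50}{3}$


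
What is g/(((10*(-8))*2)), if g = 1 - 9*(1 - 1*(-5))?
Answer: 53/160 ≈ 0.33125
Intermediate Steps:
g = -53 (g = 1 - 9*(1 + 5) = 1 - 9*6 = 1 - 54 = -53)
g/(((10*(-8))*2)) = -53/((10*(-8))*2) = -53/((-80*2)) = -53/(-160) = -53*(-1/160) = 53/160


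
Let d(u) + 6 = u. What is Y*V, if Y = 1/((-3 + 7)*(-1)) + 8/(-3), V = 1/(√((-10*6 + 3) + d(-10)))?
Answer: 35*I*√73/876 ≈ 0.34137*I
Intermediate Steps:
d(u) = -6 + u
V = -I*√73/73 (V = 1/(√((-10*6 + 3) + (-6 - 10))) = 1/(√((-60 + 3) - 16)) = 1/(√(-57 - 16)) = 1/(√(-73)) = 1/(I*√73) = -I*√73/73 ≈ -0.11704*I)
Y = -35/12 (Y = -1/4 + 8*(-⅓) = (¼)*(-1) - 8/3 = -¼ - 8/3 = -35/12 ≈ -2.9167)
Y*V = -(-35)*I*√73/876 = 35*I*√73/876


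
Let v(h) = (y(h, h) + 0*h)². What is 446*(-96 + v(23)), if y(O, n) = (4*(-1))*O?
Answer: 3732128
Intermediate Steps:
y(O, n) = -4*O
v(h) = 16*h² (v(h) = (-4*h + 0*h)² = (-4*h + 0)² = (-4*h)² = 16*h²)
446*(-96 + v(23)) = 446*(-96 + 16*23²) = 446*(-96 + 16*529) = 446*(-96 + 8464) = 446*8368 = 3732128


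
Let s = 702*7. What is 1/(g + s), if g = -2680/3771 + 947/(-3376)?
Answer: 12730896/62547004127 ≈ 0.00020354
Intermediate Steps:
g = -12618817/12730896 (g = -2680*1/3771 + 947*(-1/3376) = -2680/3771 - 947/3376 = -12618817/12730896 ≈ -0.99120)
s = 4914
1/(g + s) = 1/(-12618817/12730896 + 4914) = 1/(62547004127/12730896) = 12730896/62547004127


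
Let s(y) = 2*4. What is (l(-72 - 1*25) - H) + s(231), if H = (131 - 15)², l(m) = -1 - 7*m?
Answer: -12770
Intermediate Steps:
s(y) = 8
H = 13456 (H = 116² = 13456)
(l(-72 - 1*25) - H) + s(231) = ((-1 - 7*(-72 - 1*25)) - 1*13456) + 8 = ((-1 - 7*(-72 - 25)) - 13456) + 8 = ((-1 - 7*(-97)) - 13456) + 8 = ((-1 + 679) - 13456) + 8 = (678 - 13456) + 8 = -12778 + 8 = -12770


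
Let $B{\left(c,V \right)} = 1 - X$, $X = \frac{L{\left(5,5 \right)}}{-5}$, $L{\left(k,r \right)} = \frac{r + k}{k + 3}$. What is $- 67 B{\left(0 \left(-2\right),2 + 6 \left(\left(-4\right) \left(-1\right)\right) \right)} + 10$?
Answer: $- \frac{295}{4} \approx -73.75$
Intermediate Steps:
$L{\left(k,r \right)} = \frac{k + r}{3 + k}$
$X = - \frac{1}{4}$ ($X = \frac{\frac{1}{3 + 5} \left(5 + 5\right)}{-5} = \frac{1}{8} \cdot 10 \left(- \frac{1}{5}\right) = \frac{5}{4} \left(- \frac{1}{5}\right) = - \frac{1}{4} \approx -0.25$)
$B{\left(c,V \right)} = \frac{5}{4}$ ($B{\left(c,V \right)} = 1 - - \frac{1}{4} = 1 + \frac{1}{4} = \frac{5}{4}$)
$- 67 B{\left(0 \left(-2\right),2 + 6 \left(\left(-4\right) \left(-1\right)\right) \right)} + 10 = \left(-67\right) \frac{5}{4} + 10 = - \frac{335}{4} + 10 = - \frac{295}{4}$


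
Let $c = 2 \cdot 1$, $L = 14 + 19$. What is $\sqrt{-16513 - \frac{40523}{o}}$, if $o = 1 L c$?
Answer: $\frac{7 i \sqrt{1522554}}{66} \approx 130.87 i$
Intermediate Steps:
$L = 33$
$c = 2$
$o = 66$ ($o = 1 \cdot 33 \cdot 2 = 33 \cdot 2 = 66$)
$\sqrt{-16513 - \frac{40523}{o}} = \sqrt{-16513 - \frac{40523}{66}} = \sqrt{- \frac{1130381}{66}} = \frac{7 i \sqrt{1522554}}{66}$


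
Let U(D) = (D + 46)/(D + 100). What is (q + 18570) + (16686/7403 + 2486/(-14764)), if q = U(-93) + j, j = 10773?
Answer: 11223177475745/382542622 ≈ 29338.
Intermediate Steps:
U(D) = (46 + D)/(100 + D)
q = 75364/7 (q = (46 - 93)/(100 - 93) + 10773 = -47/7 + 10773 = 75364/7 ≈ 10766.)
(q + 18570) + (16686/7403 + 2486/(-14764)) = (75364/7 + 18570) + (16686/7403 + 2486/(-14764)) = 205354/7 + (16686*(1/7403) + 2486*(-1/14764)) = 205354/7 + (16686/7403 - 1243/7382) = 205354/7 + 113974123/54648946 = 11223177475745/382542622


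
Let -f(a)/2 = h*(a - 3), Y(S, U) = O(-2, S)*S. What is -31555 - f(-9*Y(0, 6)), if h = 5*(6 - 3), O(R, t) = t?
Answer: -31645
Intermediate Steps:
h = 15 (h = 5*3 = 15)
Y(S, U) = S**2 (Y(S, U) = S*S = S**2)
f(a) = 90 - 30*a (f(a) = -30*(a - 3) = -30*(-3 + a) = -2*(-45 + 15*a) = 90 - 30*a)
-31555 - f(-9*Y(0, 6)) = -31555 - (90 - (-270)*0**2) = -31555 - (90 - (-270)*0) = -31555 - (90 - 30*0) = -31555 - (90 + 0) = -31555 - 1*90 = -31555 - 90 = -31645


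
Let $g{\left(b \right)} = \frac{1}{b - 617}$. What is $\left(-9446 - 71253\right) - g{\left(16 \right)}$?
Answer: $- \frac{48500098}{601} \approx -80699.0$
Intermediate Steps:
$g{\left(b \right)} = \frac{1}{-617 + b}$
$\left(-9446 - 71253\right) - g{\left(16 \right)} = \left(-9446 - 71253\right) - \frac{1}{-617 + 16} = \left(-9446 - 71253\right) - \frac{1}{-601} = -80699 - - \frac{1}{601} = -80699 + \frac{1}{601} = - \frac{48500098}{601}$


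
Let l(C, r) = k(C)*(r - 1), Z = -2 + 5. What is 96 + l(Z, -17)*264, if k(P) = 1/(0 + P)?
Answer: -1488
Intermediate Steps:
k(P) = 1/P
Z = 3
l(C, r) = (-1 + r)/C (l(C, r) = (r - 1)/C = (-1 + r)/C)
96 + l(Z, -17)*264 = 96 + ((-1 - 17)/3)*264 = 96 + ((⅓)*(-18))*264 = 96 - 6*264 = 96 - 1584 = -1488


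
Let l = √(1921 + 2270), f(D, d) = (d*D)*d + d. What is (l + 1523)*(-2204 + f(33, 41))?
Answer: 81191130 + 53310*√4191 ≈ 8.4642e+7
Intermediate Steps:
f(D, d) = d + D*d² (f(D, d) = (D*d)*d + d = D*d² + d = d + D*d²)
l = √4191 ≈ 64.738
(l + 1523)*(-2204 + f(33, 41)) = (√4191 + 1523)*(-2204 + 41*(1 + 33*41)) = (1523 + √4191)*(-2204 + 41*(1 + 1353)) = (1523 + √4191)*(-2204 + 41*1354) = (1523 + √4191)*(-2204 + 55514) = (1523 + √4191)*53310 = 81191130 + 53310*√4191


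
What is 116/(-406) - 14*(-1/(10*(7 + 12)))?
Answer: -141/665 ≈ -0.21203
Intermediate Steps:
116/(-406) - 14*(-1/(10*(7 + 12))) = 116*(-1/406) - 14/((-10*19)) = -2/7 - 14/(-190) = -2/7 - 14*(-1/190) = -2/7 + 7/95 = -141/665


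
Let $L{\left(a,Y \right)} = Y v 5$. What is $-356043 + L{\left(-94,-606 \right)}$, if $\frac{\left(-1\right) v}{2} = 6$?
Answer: $-319683$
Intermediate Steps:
$v = -12$ ($v = \left(-2\right) 6 = -12$)
$L{\left(a,Y \right)} = - 60 Y$ ($L{\left(a,Y \right)} = Y \left(-12\right) 5 = - 12 Y 5 = - 60 Y$)
$-356043 + L{\left(-94,-606 \right)} = -356043 - -36360 = -356043 + 36360 = -319683$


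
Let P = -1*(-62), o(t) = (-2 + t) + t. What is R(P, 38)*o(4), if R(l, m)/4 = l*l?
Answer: 92256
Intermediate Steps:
o(t) = -2 + 2*t
P = 62
R(l, m) = 4*l² (R(l, m) = 4*(l*l) = 4*l²)
R(P, 38)*o(4) = (4*62²)*(-2 + 2*4) = (4*3844)*(-2 + 8) = 15376*6 = 92256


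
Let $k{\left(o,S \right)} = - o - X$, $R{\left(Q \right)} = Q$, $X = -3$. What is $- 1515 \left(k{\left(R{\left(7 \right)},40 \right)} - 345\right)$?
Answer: $528735$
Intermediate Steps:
$k{\left(o,S \right)} = 3 - o$ ($k{\left(o,S \right)} = - o - -3 = - o + 3 = 3 - o$)
$- 1515 \left(k{\left(R{\left(7 \right)},40 \right)} - 345\right) = - 1515 \left(\left(3 - 7\right) - 345\right) = - 1515 \left(-4 - 345\right) = \left(-1515\right) \left(-349\right) = 528735$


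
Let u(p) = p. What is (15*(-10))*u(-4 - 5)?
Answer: 1350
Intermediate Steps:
(15*(-10))*u(-4 - 5) = (15*(-10))*(-4 - 5) = -150*(-9) = 1350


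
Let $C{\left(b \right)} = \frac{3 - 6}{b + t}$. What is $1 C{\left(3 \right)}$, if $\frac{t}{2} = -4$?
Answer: $\frac{3}{5} \approx 0.6$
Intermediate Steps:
$t = -8$ ($t = 2 \left(-4\right) = -8$)
$C{\left(b \right)} = - \frac{3}{-8 + b}$ ($C{\left(b \right)} = \frac{3 - 6}{b - 8} = - \frac{3}{-8 + b}$)
$1 C{\left(3 \right)} = 1 \left(- \frac{3}{-8 + 3}\right) = 1 \left(- \frac{3}{-5}\right) = 1 \left(\left(-3\right) \left(- \frac{1}{5}\right)\right) = 1 \cdot \frac{3}{5} = \frac{3}{5}$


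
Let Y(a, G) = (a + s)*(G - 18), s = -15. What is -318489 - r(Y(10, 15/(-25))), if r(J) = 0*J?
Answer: -318489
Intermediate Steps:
Y(a, G) = (-18 + G)*(-15 + a) (Y(a, G) = (a - 15)*(G - 18) = (-15 + a)*(-18 + G) = (-18 + G)*(-15 + a))
r(J) = 0
-318489 - r(Y(10, 15/(-25))) = -318489 - 1*0 = -318489 + 0 = -318489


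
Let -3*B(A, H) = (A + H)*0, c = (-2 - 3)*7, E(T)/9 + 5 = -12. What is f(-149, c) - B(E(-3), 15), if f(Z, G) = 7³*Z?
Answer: -51107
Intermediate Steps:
E(T) = -153 (E(T) = -45 + 9*(-12) = -45 - 108 = -153)
c = -35 (c = -5*7 = -35)
f(Z, G) = 343*Z
B(A, H) = 0 (B(A, H) = -(A + H)*0/3 = -⅓*0 = 0)
f(-149, c) - B(E(-3), 15) = 343*(-149) - 1*0 = -51107 + 0 = -51107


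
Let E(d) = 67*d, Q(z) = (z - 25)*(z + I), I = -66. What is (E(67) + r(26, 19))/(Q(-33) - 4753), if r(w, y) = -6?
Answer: 4483/989 ≈ 4.5329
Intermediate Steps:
Q(z) = (-66 + z)*(-25 + z) (Q(z) = (z - 25)*(z - 66) = (-25 + z)*(-66 + z) = (-66 + z)*(-25 + z))
(E(67) + r(26, 19))/(Q(-33) - 4753) = (67*67 - 6)/((1650 + (-33)² - 91*(-33)) - 4753) = (4489 - 6)/((1650 + 1089 + 3003) - 4753) = 4483/(5742 - 4753) = 4483/989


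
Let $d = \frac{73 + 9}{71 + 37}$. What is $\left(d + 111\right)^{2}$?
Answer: $\frac{36421225}{2916} \approx 12490.0$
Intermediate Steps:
$d = \frac{41}{54}$ ($d = \frac{82}{108} = 82 \cdot \frac{1}{108} = \frac{41}{54} \approx 0.75926$)
$\left(d + 111\right)^{2} = \left(\frac{41}{54} + 111\right)^{2} = \left(\frac{6035}{54}\right)^{2} = \frac{36421225}{2916}$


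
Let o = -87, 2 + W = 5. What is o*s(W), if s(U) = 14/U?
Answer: -406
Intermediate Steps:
W = 3 (W = -2 + 5 = 3)
o*s(W) = -1218/3 = -87*14/3 = -406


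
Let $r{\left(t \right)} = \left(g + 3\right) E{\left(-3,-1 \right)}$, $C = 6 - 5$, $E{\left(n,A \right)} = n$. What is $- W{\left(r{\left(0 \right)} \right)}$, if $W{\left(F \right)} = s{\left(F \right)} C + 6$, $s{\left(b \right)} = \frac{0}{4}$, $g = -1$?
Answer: $-6$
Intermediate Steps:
$s{\left(b \right)} = 0$ ($s{\left(b \right)} = 0 \cdot \frac{1}{4} = 0$)
$C = 1$ ($C = 6 - 5 = 1$)
$r{\left(t \right)} = -6$ ($r{\left(t \right)} = \left(-1 + 3\right) \left(-3\right) = 2 \left(-3\right) = -6$)
$W{\left(F \right)} = 6$ ($W{\left(F \right)} = 0 \cdot 1 + 6 = 0 + 6 = 6$)
$- W{\left(r{\left(0 \right)} \right)} = \left(-1\right) 6 = -6$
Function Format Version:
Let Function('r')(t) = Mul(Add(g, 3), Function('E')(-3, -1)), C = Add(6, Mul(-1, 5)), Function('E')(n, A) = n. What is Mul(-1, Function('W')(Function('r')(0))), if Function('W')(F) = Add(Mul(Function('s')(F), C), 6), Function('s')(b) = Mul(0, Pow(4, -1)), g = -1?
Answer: -6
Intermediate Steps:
Function('s')(b) = 0 (Function('s')(b) = Mul(0, Rational(1, 4)) = 0)
C = 1 (C = Add(6, -5) = 1)
Function('r')(t) = -6 (Function('r')(t) = Mul(Add(-1, 3), -3) = Mul(2, -3) = -6)
Function('W')(F) = 6 (Function('W')(F) = Add(Mul(0, 1), 6) = Add(0, 6) = 6)
Mul(-1, Function('W')(Function('r')(0))) = Mul(-1, 6) = -6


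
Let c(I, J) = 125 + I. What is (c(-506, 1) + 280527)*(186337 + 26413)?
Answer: 59601061500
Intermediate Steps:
(c(-506, 1) + 280527)*(186337 + 26413) = ((125 - 506) + 280527)*(186337 + 26413) = (-381 + 280527)*212750 = 280146*212750 = 59601061500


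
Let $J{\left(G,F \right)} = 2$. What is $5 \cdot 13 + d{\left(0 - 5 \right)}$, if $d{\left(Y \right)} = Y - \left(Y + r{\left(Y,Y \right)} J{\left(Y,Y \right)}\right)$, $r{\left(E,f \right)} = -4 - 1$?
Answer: $75$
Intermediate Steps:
$r{\left(E,f \right)} = -5$
$d{\left(Y \right)} = 10$ ($d{\left(Y \right)} = Y - \left(Y - 10\right) = Y - \left(-10 + Y\right) = 10$)
$5 \cdot 13 + d{\left(0 - 5 \right)} = 5 \cdot 13 + 10 = 65 + 10 = 75$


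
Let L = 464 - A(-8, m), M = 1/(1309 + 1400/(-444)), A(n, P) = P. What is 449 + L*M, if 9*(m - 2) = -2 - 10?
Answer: 65133531/144949 ≈ 449.35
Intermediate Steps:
m = ⅔ (m = 2 + (-2 - 10)/9 = 2 + (⅑)*(-12) = 2 - 4/3 = ⅔ ≈ 0.66667)
M = 111/144949 (M = 1/(1309 + 1400*(-1/444)) = 1/(1309 - 350/111) = 1/(144949/111) = 111/144949 ≈ 0.00076579)
L = 1390/3 (L = 464 - 1*⅔ = 464 - ⅔ = 1390/3 ≈ 463.33)
449 + L*M = 449 + (1390/3)*(111/144949) = 449 + 51430/144949 = 65133531/144949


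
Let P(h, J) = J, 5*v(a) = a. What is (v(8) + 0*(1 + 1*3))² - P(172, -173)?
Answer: 4389/25 ≈ 175.56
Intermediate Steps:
v(a) = a/5
(v(8) + 0*(1 + 1*3))² - P(172, -173) = ((⅕)*8 + 0*(1 + 1*3))² - 1*(-173) = (8/5 + 0*(1 + 3))² + 173 = (8/5 + 0*4)² + 173 = (8/5 + 0)² + 173 = (8/5)² + 173 = 64/25 + 173 = 4389/25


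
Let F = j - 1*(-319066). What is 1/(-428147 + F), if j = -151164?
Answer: -1/260245 ≈ -3.8425e-6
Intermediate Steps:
F = 167902 (F = -151164 - 1*(-319066) = -151164 + 319066 = 167902)
1/(-428147 + F) = 1/(-428147 + 167902) = 1/(-260245) = -1/260245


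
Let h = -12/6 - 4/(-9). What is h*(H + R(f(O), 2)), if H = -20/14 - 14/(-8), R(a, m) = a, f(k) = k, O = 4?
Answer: -121/18 ≈ -6.7222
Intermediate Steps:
h = -14/9 (h = -12*⅙ - 4*(-⅑) = -2 + 4/9 = -14/9 ≈ -1.5556)
H = 9/28 (H = -20*1/14 - 14*(-⅛) = -10/7 + 7/4 = 9/28 ≈ 0.32143)
h*(H + R(f(O), 2)) = -14*(9/28 + 4)/9 = -14/9*121/28 = -121/18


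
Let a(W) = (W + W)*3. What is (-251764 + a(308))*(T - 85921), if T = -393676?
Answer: 119858963852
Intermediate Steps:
a(W) = 6*W (a(W) = (2*W)*3 = 6*W)
(-251764 + a(308))*(T - 85921) = (-251764 + 6*308)*(-393676 - 85921) = (-251764 + 1848)*(-479597) = -249916*(-479597) = 119858963852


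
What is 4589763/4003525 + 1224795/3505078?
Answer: 20990974718889/14032667399950 ≈ 1.4959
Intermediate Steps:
4589763/4003525 + 1224795/3505078 = 20990974718889/14032667399950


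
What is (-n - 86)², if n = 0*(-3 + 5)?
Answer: 7396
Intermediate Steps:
n = 0 (n = 0*2 = 0)
(-n - 86)² = (-1*0 - 86)² = (0 - 86)² = (-86)² = 7396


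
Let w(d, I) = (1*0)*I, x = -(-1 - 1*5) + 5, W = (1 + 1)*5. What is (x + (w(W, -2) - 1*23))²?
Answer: 144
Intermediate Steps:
W = 10 (W = 2*5 = 10)
x = 11 (x = -(-1 - 5) + 5 = -1*(-6) + 5 = 6 + 5 = 11)
w(d, I) = 0 (w(d, I) = 0*I = 0)
(x + (w(W, -2) - 1*23))² = (11 + (0 - 1*23))² = (11 + (0 - 23))² = (11 - 23)² = (-12)² = 144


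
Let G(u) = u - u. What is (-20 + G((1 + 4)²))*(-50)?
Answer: 1000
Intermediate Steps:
G(u) = 0
(-20 + G((1 + 4)²))*(-50) = (-20 + 0)*(-50) = -20*(-50) = 1000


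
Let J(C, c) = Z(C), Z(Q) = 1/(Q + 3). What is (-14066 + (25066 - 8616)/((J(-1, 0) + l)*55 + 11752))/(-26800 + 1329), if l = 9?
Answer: 49324762/89326797 ≈ 0.55218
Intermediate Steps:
Z(Q) = 1/(3 + Q)
J(C, c) = 1/(3 + C)
(-14066 + (25066 - 8616)/((J(-1, 0) + l)*55 + 11752))/(-26800 + 1329) = (-14066 + (25066 - 8616)/((1/(3 - 1) + 9)*55 + 11752))/(-26800 + 1329) = (-14066 + 16450/((1/2 + 9)*55 + 11752))/(-25471) = (-14066 + 16450/((½ + 9)*55 + 11752))*(-1/25471) = (-14066 + 16450/((19/2)*55 + 11752))*(-1/25471) = (-14066 + 16450/(1045/2 + 11752))*(-1/25471) = (-14066 + 16450/(24549/2))*(-1/25471) = (-14066 + 16450*(2/24549))*(-1/25471) = (-14066 + 4700/3507)*(-1/25471) = -49324762/3507*(-1/25471) = 49324762/89326797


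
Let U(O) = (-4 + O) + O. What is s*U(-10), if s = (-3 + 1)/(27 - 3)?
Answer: 2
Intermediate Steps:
U(O) = -4 + 2*O
s = -1/12 (s = -2/24 = -2*1/24 = -1/12 ≈ -0.083333)
s*U(-10) = -(-4 + 2*(-10))/12 = -(-4 - 20)/12 = -1/12*(-24) = 2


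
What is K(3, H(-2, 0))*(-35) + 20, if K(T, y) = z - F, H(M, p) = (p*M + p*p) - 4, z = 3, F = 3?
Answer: 20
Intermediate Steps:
H(M, p) = -4 + p² + M*p (H(M, p) = (M*p + p²) - 4 = (p² + M*p) - 4 = -4 + p² + M*p)
K(T, y) = 0 (K(T, y) = 3 - 1*3 = 3 - 3 = 0)
K(3, H(-2, 0))*(-35) + 20 = 0*(-35) + 20 = 0 + 20 = 20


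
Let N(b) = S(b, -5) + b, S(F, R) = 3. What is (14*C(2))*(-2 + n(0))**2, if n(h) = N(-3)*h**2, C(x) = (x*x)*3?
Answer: 672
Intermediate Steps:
C(x) = 3*x**2 (C(x) = x**2*3 = 3*x**2)
N(b) = 3 + b
n(h) = 0 (n(h) = (3 - 3)*h**2 = 0*h**2 = 0)
(14*C(2))*(-2 + n(0))**2 = (14*(3*2**2))*(-2 + 0)**2 = (14*(3*4))*(-2)**2 = (14*12)*4 = 168*4 = 672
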